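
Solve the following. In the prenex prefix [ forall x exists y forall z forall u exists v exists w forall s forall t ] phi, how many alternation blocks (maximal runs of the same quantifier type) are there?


Quantifier-type sequence: A E A A E E A A  (A=forall, E=exists)
Group into maximal same-type runs:
  Ax1 | Ex1 | Ax2 | Ex2 | Ax2
Number of blocks = 5

5


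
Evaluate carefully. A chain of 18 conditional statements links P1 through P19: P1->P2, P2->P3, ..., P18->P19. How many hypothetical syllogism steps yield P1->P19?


With 18 implications in a chain connecting 19 propositions:
P1->P2, P2->P3, ..., P18->P19
Steps needed = (number of implications) - 1 = 18 - 1 = 17

17


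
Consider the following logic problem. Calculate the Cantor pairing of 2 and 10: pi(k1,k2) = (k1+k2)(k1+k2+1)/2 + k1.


k1 + k2 = 12
(k1+k2)(k1+k2+1)/2 = 12 * 13 / 2 = 78
pi = 78 + 2 = 80

80


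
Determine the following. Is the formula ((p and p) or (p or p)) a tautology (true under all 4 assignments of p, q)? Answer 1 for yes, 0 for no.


Check all 4 assignments:
p=0, q=0: 0
p=0, q=1: 0
p=1, q=0: 1
p=1, q=1: 1
Satisfying count = 2/4.
Tautology iff count = 4: no.

0


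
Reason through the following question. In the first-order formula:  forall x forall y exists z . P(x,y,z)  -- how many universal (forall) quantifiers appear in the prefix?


Quantifier prefix: forall x forall y exists z
Mark each quantifier type:
  U U E
Universal count = 2, Existential count = 1
Asked for universal (forall) quantifiers: 2

2


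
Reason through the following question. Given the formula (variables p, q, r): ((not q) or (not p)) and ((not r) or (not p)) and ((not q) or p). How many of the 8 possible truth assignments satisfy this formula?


Evaluate all 8 assignments for p, q, r:
p=0, q=0, r=0: 1
p=0, q=0, r=1: 1
p=0, q=1, r=0: 0
p=0, q=1, r=1: 0
p=1, q=0, r=0: 1
p=1, q=0, r=1: 0
p=1, q=1, r=0: 0
p=1, q=1, r=1: 0
Satisfying count = 3

3


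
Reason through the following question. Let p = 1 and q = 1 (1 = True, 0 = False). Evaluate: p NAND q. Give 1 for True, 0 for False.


p = 1, q = 1
Operation: p NAND q
Evaluate: 1 NAND 1 = 0

0


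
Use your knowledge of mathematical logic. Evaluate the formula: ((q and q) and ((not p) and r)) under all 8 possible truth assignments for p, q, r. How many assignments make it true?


Check all 8 assignments:
p=0, q=0, r=0: 0
p=0, q=0, r=1: 0
p=0, q=1, r=0: 0
p=0, q=1, r=1: 1
p=1, q=0, r=0: 0
p=1, q=0, r=1: 0
p=1, q=1, r=0: 0
p=1, q=1, r=1: 0
Count of True = 1

1


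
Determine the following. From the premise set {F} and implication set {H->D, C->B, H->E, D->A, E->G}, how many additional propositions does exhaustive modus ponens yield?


Initial facts: {F}
Apply modus ponens to closure:
  (no implication fires)
Final known: {F}
New propositions: {(none)}
Count = 0

0


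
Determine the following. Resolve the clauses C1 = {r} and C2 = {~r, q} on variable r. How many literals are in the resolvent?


Remove r from C1 and ~r from C2.
C1 remainder: {}
C2 remainder: {q}
Union (resolvent): {q}
Resolvent has 1 literal(s).

1


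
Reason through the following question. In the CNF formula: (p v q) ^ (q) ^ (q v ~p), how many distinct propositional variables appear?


Identify each variable that appears in the formula.
Variables found: p, q
Count = 2

2


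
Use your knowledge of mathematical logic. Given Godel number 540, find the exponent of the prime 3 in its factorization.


Factorize 540 by dividing by 3 repeatedly.
Division steps: 3 divides 540 exactly 3 time(s).
Exponent of 3 = 3

3


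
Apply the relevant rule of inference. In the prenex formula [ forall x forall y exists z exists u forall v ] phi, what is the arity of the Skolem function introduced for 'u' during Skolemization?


Quantifier prefix: forall x forall y exists z exists u forall v
'u' is existentially quantified at position 4.
Universal variables preceding it: x, y
Skolem function arity = 2

2


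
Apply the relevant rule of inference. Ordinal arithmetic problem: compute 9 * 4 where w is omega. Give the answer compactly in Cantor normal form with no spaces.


Compute 9 * 4.
Ordinal * is associative and left-distributive over +, but NOT commutative; for finite n>1, n*w = w but w*n stays w*n.
Both finite; ordinal * agrees with natural *: 9 * 4 = 36.
Result = 36

36


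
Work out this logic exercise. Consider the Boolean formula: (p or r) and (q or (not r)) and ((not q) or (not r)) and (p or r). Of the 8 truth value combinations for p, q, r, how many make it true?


Evaluate all 8 assignments for p, q, r:
p=0, q=0, r=0: 0
p=0, q=0, r=1: 0
p=0, q=1, r=0: 0
p=0, q=1, r=1: 0
p=1, q=0, r=0: 1
p=1, q=0, r=1: 0
p=1, q=1, r=0: 1
p=1, q=1, r=1: 0
Satisfying count = 2

2


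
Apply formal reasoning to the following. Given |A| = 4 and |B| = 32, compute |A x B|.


The Cartesian product A x B contains all ordered pairs (a, b).
|A x B| = |A| * |B| = 4 * 32 = 128

128


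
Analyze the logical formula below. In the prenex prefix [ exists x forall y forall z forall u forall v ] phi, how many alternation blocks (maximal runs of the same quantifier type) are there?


Quantifier-type sequence: E A A A A  (A=forall, E=exists)
Group into maximal same-type runs:
  Ex1 | Ax4
Number of blocks = 2

2


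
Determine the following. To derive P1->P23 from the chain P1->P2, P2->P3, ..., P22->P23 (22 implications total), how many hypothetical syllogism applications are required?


With 22 implications in a chain connecting 23 propositions:
P1->P2, P2->P3, ..., P22->P23
Steps needed = (number of implications) - 1 = 22 - 1 = 21

21


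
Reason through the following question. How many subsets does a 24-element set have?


The power set of a set with n elements has 2^n elements.
|P(S)| = 2^24 = 16777216

16777216


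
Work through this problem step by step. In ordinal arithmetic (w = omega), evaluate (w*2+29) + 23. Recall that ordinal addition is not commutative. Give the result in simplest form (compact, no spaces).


Compute (w*2+29) + 23.
Ordinal + is associative but NOT commutative; for finite n>0, n + w = w but w + n stays w+n.
By associativity: (w*2+29) + 23 = w*2 + (29+23) = w*2+52.
Result = w*2+52

w*2+52


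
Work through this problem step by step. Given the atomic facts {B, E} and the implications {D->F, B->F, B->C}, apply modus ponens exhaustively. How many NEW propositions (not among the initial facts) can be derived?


Initial facts: {B, E}
Apply modus ponens to closure:
  B and B->F  =>  F
  B and B->C  =>  C
Final known: {B, C, E, F}
New propositions: {C, F}
Count = 2

2


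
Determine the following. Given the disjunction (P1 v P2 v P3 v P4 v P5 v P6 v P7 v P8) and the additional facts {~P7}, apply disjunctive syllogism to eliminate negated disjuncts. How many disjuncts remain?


Original disjuncts (8): P1, P2, P3, P4, P5, P6, P7, P8
Negated (eliminate): ~P7
Remaining disjuncts: P1, P2, P3, P4, P5, P6, P8
Count = 8 - 1 = 7

7


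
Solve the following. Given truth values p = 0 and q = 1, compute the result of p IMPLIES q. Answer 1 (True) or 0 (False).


p = 0, q = 1
Operation: p IMPLIES q
Evaluate: 0 IMPLIES 1 = 1

1


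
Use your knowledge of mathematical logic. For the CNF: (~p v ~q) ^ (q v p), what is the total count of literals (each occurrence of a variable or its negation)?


Counting literals in each clause:
Clause 1: 2 literal(s)
Clause 2: 2 literal(s)
Total = 4

4


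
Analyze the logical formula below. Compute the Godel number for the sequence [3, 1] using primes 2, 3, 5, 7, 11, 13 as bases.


Encode each element as an exponent of the corresponding prime:
  2^3 = 8
  3^1 = 3
Product = 8 * 3 = 24

24


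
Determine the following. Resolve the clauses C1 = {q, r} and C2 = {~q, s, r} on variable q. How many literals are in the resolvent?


Remove q from C1 and ~q from C2.
C1 remainder: {r}
C2 remainder: {s, r}
Union (resolvent): {r, s}
Resolvent has 2 literal(s).

2


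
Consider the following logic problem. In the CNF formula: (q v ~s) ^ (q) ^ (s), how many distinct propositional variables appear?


Identify each variable that appears in the formula.
Variables found: q, s
Count = 2

2


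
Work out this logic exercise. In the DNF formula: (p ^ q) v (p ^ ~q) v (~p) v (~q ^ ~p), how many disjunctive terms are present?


A DNF formula is a disjunction of terms (conjunctions).
Terms are separated by v.
Counting the disjuncts: 4 terms.

4


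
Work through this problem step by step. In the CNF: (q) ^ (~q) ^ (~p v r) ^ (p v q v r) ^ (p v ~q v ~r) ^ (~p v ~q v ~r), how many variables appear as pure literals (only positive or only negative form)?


Check each variable for pure literal status:
p: mixed (not pure)
q: mixed (not pure)
r: mixed (not pure)
Pure literal count = 0

0


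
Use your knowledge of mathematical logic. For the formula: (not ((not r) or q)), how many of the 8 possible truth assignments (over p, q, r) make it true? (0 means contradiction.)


Check all 8 assignments:
p=0, q=0, r=0: 0
p=0, q=0, r=1: 1
p=0, q=1, r=0: 0
p=0, q=1, r=1: 0
p=1, q=0, r=0: 0
p=1, q=0, r=1: 1
p=1, q=1, r=0: 0
p=1, q=1, r=1: 0
Count of True = 2

2


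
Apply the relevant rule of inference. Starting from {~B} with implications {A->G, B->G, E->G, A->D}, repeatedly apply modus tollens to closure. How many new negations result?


Initial negated facts: {~B}
Apply modus tollens to closure:
  (no implication fires)
Final negated: {~B}
New negations: {(none)}
Count = 0

0


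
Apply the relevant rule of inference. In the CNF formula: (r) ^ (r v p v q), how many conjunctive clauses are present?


A CNF formula is a conjunction of clauses.
Clauses are separated by ^.
Counting the conjuncts: 2 clauses.

2


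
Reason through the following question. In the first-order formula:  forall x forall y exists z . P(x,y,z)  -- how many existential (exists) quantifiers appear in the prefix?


Quantifier prefix: forall x forall y exists z
Mark each quantifier type:
  U U E
Universal count = 2, Existential count = 1
Asked for existential (exists) quantifiers: 1

1


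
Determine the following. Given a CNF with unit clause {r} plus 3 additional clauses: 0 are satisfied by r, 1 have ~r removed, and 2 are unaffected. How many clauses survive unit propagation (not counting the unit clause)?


Satisfied (removed): 0
Shortened (remain): 1
Unchanged (remain): 2
Remaining = 1 + 2 = 3

3


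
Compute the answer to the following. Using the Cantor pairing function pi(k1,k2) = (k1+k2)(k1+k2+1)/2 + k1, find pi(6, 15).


k1 + k2 = 21
(k1+k2)(k1+k2+1)/2 = 21 * 22 / 2 = 231
pi = 231 + 6 = 237

237


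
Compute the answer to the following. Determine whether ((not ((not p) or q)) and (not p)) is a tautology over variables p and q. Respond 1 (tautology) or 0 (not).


Check all 4 assignments:
p=0, q=0: 0
p=0, q=1: 0
p=1, q=0: 0
p=1, q=1: 0
Satisfying count = 0/4.
Tautology iff count = 4: no.

0


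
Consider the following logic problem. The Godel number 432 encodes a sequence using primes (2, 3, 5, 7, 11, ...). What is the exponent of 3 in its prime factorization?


Factorize 432 by dividing by 3 repeatedly.
Division steps: 3 divides 432 exactly 3 time(s).
Exponent of 3 = 3

3


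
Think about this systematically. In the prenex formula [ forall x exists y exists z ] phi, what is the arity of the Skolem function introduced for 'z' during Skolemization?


Quantifier prefix: forall x exists y exists z
'z' is existentially quantified at position 3.
Universal variables preceding it: x
Skolem function arity = 1

1


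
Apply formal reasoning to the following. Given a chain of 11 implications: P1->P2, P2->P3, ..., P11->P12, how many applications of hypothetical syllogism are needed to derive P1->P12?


With 11 implications in a chain connecting 12 propositions:
P1->P2, P2->P3, ..., P11->P12
Steps needed = (number of implications) - 1 = 11 - 1 = 10

10


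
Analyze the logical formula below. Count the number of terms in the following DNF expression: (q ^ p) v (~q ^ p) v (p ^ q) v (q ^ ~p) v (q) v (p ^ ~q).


A DNF formula is a disjunction of terms (conjunctions).
Terms are separated by v.
Counting the disjuncts: 6 terms.

6


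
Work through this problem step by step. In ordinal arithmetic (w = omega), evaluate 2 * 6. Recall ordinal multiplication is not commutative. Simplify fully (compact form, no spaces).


Compute 2 * 6.
Ordinal * is associative and left-distributive over +, but NOT commutative; for finite n>1, n*w = w but w*n stays w*n.
Both finite; ordinal * agrees with natural *: 2 * 6 = 12.
Result = 12

12


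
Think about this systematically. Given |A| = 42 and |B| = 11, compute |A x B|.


The Cartesian product A x B contains all ordered pairs (a, b).
|A x B| = |A| * |B| = 42 * 11 = 462

462


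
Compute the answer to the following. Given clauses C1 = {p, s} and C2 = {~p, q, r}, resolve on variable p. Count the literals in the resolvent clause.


Remove p from C1 and ~p from C2.
C1 remainder: {s}
C2 remainder: {q, r}
Union (resolvent): {q, r, s}
Resolvent has 3 literal(s).

3


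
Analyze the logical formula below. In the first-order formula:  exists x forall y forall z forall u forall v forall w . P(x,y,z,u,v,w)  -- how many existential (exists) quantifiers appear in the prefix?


Quantifier prefix: exists x forall y forall z forall u forall v forall w
Mark each quantifier type:
  E U U U U U
Universal count = 5, Existential count = 1
Asked for existential (exists) quantifiers: 1

1


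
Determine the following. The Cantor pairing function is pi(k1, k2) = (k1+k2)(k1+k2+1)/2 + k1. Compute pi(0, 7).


k1 + k2 = 7
(k1+k2)(k1+k2+1)/2 = 7 * 8 / 2 = 28
pi = 28 + 0 = 28

28


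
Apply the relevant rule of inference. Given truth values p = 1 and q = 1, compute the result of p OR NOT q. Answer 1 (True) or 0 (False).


p = 1, q = 1
Operation: p OR NOT q
Evaluate: 1 OR NOT 1 = 1

1


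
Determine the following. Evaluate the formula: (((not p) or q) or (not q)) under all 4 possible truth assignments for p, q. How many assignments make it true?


Check all 4 assignments:
p=0, q=0: 1
p=0, q=1: 1
p=1, q=0: 1
p=1, q=1: 1
Count of True = 4

4


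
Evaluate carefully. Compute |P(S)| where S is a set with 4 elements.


The power set of a set with n elements has 2^n elements.
|P(S)| = 2^4 = 16

16


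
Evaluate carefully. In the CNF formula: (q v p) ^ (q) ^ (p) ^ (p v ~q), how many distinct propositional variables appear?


Identify each variable that appears in the formula.
Variables found: p, q
Count = 2

2


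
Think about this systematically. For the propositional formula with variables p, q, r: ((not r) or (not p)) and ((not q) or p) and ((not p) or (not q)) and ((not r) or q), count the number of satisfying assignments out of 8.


Evaluate all 8 assignments for p, q, r:
p=0, q=0, r=0: 1
p=0, q=0, r=1: 0
p=0, q=1, r=0: 0
p=0, q=1, r=1: 0
p=1, q=0, r=0: 1
p=1, q=0, r=1: 0
p=1, q=1, r=0: 0
p=1, q=1, r=1: 0
Satisfying count = 2

2


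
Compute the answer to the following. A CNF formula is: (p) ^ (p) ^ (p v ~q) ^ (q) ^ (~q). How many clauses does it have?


A CNF formula is a conjunction of clauses.
Clauses are separated by ^.
Counting the conjuncts: 5 clauses.

5


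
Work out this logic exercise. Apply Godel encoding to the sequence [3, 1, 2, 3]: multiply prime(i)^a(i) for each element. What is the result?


Encode each element as an exponent of the corresponding prime:
  2^3 = 8
  3^1 = 3
  5^2 = 25
  7^3 = 343
Product = 8 * 3 * 25 * 343 = 205800

205800


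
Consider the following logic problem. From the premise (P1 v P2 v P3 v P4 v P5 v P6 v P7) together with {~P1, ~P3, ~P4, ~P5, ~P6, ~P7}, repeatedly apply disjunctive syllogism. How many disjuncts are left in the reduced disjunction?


Original disjuncts (7): P1, P2, P3, P4, P5, P6, P7
Negated (eliminate): ~P1, ~P3, ~P4, ~P5, ~P6, ~P7
Remaining disjuncts: P2
Count = 7 - 6 = 1

1


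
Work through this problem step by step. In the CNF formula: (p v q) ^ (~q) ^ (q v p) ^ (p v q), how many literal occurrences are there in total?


Counting literals in each clause:
Clause 1: 2 literal(s)
Clause 2: 1 literal(s)
Clause 3: 2 literal(s)
Clause 4: 2 literal(s)
Total = 7

7


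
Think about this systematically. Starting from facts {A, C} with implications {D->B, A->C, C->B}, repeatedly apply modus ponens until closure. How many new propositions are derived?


Initial facts: {A, C}
Apply modus ponens to closure:
  C and C->B  =>  B
Final known: {A, B, C}
New propositions: {B}
Count = 1

1


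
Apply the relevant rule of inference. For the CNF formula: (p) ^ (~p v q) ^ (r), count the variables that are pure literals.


Check each variable for pure literal status:
p: mixed (not pure)
q: pure positive
r: pure positive
Pure literal count = 2

2


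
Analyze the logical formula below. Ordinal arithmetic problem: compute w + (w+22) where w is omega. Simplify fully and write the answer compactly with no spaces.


Compute w + (w+22).
Ordinal + is associative but NOT commutative; for finite n>0, n + w = w but w + n stays w+n.
w + (w+22) = (w+w) + 22 = w*2+22.
Result = w*2+22

w*2+22


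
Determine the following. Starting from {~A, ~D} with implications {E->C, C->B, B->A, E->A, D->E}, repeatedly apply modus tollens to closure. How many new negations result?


Initial negated facts: {~A, ~D}
Apply modus tollens to closure:
  ~A and B->A  =>  ~B
  ~A and E->A  =>  ~E
  ~B and C->B  =>  ~C
Final negated: {~A, ~B, ~C, ~D, ~E}
New negations: {~B, ~C, ~E}
Count = 3

3


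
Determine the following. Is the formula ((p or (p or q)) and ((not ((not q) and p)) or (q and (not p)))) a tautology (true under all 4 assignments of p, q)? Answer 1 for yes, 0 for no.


Check all 4 assignments:
p=0, q=0: 0
p=0, q=1: 1
p=1, q=0: 0
p=1, q=1: 1
Satisfying count = 2/4.
Tautology iff count = 4: no.

0


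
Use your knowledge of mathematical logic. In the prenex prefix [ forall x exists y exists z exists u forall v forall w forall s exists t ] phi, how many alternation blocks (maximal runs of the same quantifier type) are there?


Quantifier-type sequence: A E E E A A A E  (A=forall, E=exists)
Group into maximal same-type runs:
  Ax1 | Ex3 | Ax3 | Ex1
Number of blocks = 4

4


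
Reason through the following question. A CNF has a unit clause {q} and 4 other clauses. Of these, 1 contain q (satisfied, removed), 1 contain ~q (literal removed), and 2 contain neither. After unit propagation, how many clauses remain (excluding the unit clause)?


Satisfied (removed): 1
Shortened (remain): 1
Unchanged (remain): 2
Remaining = 1 + 2 = 3

3


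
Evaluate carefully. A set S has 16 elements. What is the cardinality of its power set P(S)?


The power set of a set with n elements has 2^n elements.
|P(S)| = 2^16 = 65536

65536


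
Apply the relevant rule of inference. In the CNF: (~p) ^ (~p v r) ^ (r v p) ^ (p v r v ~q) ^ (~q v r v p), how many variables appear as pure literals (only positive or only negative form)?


Check each variable for pure literal status:
p: mixed (not pure)
q: pure negative
r: pure positive
Pure literal count = 2

2


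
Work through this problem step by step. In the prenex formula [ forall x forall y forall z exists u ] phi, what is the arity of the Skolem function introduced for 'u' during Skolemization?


Quantifier prefix: forall x forall y forall z exists u
'u' is existentially quantified at position 4.
Universal variables preceding it: x, y, z
Skolem function arity = 3

3


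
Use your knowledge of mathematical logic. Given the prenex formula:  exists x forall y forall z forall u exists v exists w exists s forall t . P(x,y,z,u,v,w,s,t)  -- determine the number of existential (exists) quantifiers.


Quantifier prefix: exists x forall y forall z forall u exists v exists w exists s forall t
Mark each quantifier type:
  E U U U E E E U
Universal count = 4, Existential count = 4
Asked for existential (exists) quantifiers: 4

4


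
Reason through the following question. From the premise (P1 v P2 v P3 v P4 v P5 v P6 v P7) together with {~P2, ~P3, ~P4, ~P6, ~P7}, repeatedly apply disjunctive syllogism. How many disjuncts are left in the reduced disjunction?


Original disjuncts (7): P1, P2, P3, P4, P5, P6, P7
Negated (eliminate): ~P2, ~P3, ~P4, ~P6, ~P7
Remaining disjuncts: P1, P5
Count = 7 - 5 = 2

2


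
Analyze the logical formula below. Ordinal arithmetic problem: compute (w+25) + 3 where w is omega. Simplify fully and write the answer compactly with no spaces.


Compute (w+25) + 3.
Ordinal + is associative but NOT commutative; for finite n>0, n + w = w but w + n stays w+n.
By associativity: (w+25) + 3 = w + (25+3) = w+28.
Result = w+28

w+28


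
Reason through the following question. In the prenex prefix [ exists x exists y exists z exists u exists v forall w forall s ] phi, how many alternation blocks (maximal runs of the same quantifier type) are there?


Quantifier-type sequence: E E E E E A A  (A=forall, E=exists)
Group into maximal same-type runs:
  Ex5 | Ax2
Number of blocks = 2

2


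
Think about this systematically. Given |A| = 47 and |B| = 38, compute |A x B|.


The Cartesian product A x B contains all ordered pairs (a, b).
|A x B| = |A| * |B| = 47 * 38 = 1786

1786


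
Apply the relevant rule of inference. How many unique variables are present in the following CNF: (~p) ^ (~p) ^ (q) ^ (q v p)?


Identify each variable that appears in the formula.
Variables found: p, q
Count = 2

2


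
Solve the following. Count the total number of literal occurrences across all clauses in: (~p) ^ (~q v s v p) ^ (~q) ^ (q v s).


Counting literals in each clause:
Clause 1: 1 literal(s)
Clause 2: 3 literal(s)
Clause 3: 1 literal(s)
Clause 4: 2 literal(s)
Total = 7

7


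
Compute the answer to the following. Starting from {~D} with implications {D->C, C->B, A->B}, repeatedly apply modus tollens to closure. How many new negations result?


Initial negated facts: {~D}
Apply modus tollens to closure:
  (no implication fires)
Final negated: {~D}
New negations: {(none)}
Count = 0

0


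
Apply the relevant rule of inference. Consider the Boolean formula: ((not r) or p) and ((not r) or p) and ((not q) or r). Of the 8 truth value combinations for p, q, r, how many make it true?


Evaluate all 8 assignments for p, q, r:
p=0, q=0, r=0: 1
p=0, q=0, r=1: 0
p=0, q=1, r=0: 0
p=0, q=1, r=1: 0
p=1, q=0, r=0: 1
p=1, q=0, r=1: 1
p=1, q=1, r=0: 0
p=1, q=1, r=1: 1
Satisfying count = 4

4


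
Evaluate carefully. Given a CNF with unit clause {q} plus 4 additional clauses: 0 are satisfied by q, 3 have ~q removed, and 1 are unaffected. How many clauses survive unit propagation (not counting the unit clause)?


Satisfied (removed): 0
Shortened (remain): 3
Unchanged (remain): 1
Remaining = 3 + 1 = 4

4


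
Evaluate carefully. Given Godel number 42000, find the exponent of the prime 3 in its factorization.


Factorize 42000 by dividing by 3 repeatedly.
Division steps: 3 divides 42000 exactly 1 time(s).
Exponent of 3 = 1

1


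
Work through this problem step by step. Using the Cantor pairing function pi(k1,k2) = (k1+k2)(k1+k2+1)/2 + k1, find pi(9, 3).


k1 + k2 = 12
(k1+k2)(k1+k2+1)/2 = 12 * 13 / 2 = 78
pi = 78 + 9 = 87

87


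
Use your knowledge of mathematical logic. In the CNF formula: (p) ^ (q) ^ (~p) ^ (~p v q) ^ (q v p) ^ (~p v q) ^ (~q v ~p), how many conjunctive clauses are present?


A CNF formula is a conjunction of clauses.
Clauses are separated by ^.
Counting the conjuncts: 7 clauses.

7


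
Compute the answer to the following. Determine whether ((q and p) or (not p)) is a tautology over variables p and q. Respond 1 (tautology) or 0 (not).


Check all 4 assignments:
p=0, q=0: 1
p=0, q=1: 1
p=1, q=0: 0
p=1, q=1: 1
Satisfying count = 3/4.
Tautology iff count = 4: no.

0


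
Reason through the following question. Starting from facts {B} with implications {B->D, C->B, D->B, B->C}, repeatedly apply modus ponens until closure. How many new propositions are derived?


Initial facts: {B}
Apply modus ponens to closure:
  B and B->D  =>  D
  B and B->C  =>  C
Final known: {B, C, D}
New propositions: {C, D}
Count = 2

2


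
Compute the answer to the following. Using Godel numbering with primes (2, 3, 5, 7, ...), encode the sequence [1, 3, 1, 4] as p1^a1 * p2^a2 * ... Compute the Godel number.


Encode each element as an exponent of the corresponding prime:
  2^1 = 2
  3^3 = 27
  5^1 = 5
  7^4 = 2401
Product = 2 * 27 * 5 * 2401 = 648270

648270


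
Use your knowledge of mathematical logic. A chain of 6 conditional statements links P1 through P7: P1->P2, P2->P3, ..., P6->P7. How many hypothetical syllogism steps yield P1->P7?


With 6 implications in a chain connecting 7 propositions:
P1->P2, P2->P3, ..., P6->P7
Steps needed = (number of implications) - 1 = 6 - 1 = 5

5


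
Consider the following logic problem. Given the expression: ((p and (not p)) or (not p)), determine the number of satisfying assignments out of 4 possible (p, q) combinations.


Check all 4 assignments:
p=0, q=0: 1
p=0, q=1: 1
p=1, q=0: 0
p=1, q=1: 0
Count of True = 2

2


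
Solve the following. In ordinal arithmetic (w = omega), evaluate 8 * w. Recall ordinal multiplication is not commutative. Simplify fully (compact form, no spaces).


Compute 8 * w.
Ordinal * is associative and left-distributive over +, but NOT commutative; for finite n>1, n*w = w but w*n stays w*n.
For finite n>0, n * w = sup{n*k : k<w} = w. So 8 * w = w.
Result = w

w


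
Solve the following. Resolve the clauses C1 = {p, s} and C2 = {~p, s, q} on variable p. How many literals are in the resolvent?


Remove p from C1 and ~p from C2.
C1 remainder: {s}
C2 remainder: {s, q}
Union (resolvent): {q, s}
Resolvent has 2 literal(s).

2


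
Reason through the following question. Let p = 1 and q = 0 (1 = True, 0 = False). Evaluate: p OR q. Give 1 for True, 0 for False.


p = 1, q = 0
Operation: p OR q
Evaluate: 1 OR 0 = 1

1


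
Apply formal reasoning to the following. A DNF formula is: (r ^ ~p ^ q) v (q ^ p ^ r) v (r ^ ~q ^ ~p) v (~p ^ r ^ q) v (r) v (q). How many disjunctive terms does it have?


A DNF formula is a disjunction of terms (conjunctions).
Terms are separated by v.
Counting the disjuncts: 6 terms.

6


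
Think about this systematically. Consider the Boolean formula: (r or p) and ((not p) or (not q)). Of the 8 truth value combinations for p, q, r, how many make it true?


Evaluate all 8 assignments for p, q, r:
p=0, q=0, r=0: 0
p=0, q=0, r=1: 1
p=0, q=1, r=0: 0
p=0, q=1, r=1: 1
p=1, q=0, r=0: 1
p=1, q=0, r=1: 1
p=1, q=1, r=0: 0
p=1, q=1, r=1: 0
Satisfying count = 4

4


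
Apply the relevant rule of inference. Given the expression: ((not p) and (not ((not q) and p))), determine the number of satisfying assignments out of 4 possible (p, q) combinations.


Check all 4 assignments:
p=0, q=0: 1
p=0, q=1: 1
p=1, q=0: 0
p=1, q=1: 0
Count of True = 2

2


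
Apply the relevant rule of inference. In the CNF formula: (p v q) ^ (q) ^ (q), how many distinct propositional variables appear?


Identify each variable that appears in the formula.
Variables found: p, q
Count = 2

2


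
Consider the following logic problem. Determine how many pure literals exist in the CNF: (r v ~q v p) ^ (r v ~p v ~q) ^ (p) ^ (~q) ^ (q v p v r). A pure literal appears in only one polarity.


Check each variable for pure literal status:
p: mixed (not pure)
q: mixed (not pure)
r: pure positive
Pure literal count = 1

1


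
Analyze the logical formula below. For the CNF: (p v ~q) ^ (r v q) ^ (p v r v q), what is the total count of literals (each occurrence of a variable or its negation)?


Counting literals in each clause:
Clause 1: 2 literal(s)
Clause 2: 2 literal(s)
Clause 3: 3 literal(s)
Total = 7

7


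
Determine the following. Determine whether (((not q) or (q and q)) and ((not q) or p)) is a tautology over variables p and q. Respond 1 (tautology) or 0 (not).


Check all 4 assignments:
p=0, q=0: 1
p=0, q=1: 0
p=1, q=0: 1
p=1, q=1: 1
Satisfying count = 3/4.
Tautology iff count = 4: no.

0


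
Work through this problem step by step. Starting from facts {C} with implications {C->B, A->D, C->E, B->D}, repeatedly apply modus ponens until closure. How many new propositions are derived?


Initial facts: {C}
Apply modus ponens to closure:
  C and C->B  =>  B
  C and C->E  =>  E
  B and B->D  =>  D
Final known: {B, C, D, E}
New propositions: {B, D, E}
Count = 3

3


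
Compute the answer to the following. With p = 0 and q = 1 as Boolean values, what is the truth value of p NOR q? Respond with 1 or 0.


p = 0, q = 1
Operation: p NOR q
Evaluate: 0 NOR 1 = 0

0


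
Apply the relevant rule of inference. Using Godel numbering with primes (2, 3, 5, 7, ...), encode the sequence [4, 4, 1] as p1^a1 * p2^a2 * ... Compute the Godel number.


Encode each element as an exponent of the corresponding prime:
  2^4 = 16
  3^4 = 81
  5^1 = 5
Product = 16 * 81 * 5 = 6480

6480


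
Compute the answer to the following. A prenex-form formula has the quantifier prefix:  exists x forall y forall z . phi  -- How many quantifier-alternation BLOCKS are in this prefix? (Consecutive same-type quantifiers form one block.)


Quantifier-type sequence: E A A  (A=forall, E=exists)
Group into maximal same-type runs:
  Ex1 | Ax2
Number of blocks = 2

2


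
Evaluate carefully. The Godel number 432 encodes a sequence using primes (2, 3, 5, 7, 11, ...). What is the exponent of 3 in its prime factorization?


Factorize 432 by dividing by 3 repeatedly.
Division steps: 3 divides 432 exactly 3 time(s).
Exponent of 3 = 3

3


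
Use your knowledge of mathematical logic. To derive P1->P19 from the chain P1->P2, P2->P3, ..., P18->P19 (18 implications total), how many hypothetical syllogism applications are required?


With 18 implications in a chain connecting 19 propositions:
P1->P2, P2->P3, ..., P18->P19
Steps needed = (number of implications) - 1 = 18 - 1 = 17

17


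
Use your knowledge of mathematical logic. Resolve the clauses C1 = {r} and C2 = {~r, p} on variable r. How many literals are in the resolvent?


Remove r from C1 and ~r from C2.
C1 remainder: {}
C2 remainder: {p}
Union (resolvent): {p}
Resolvent has 1 literal(s).

1


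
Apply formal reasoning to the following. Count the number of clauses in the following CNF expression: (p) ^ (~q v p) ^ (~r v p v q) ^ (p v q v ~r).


A CNF formula is a conjunction of clauses.
Clauses are separated by ^.
Counting the conjuncts: 4 clauses.

4


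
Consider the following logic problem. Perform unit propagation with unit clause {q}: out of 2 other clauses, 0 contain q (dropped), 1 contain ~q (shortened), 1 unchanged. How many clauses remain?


Satisfied (removed): 0
Shortened (remain): 1
Unchanged (remain): 1
Remaining = 1 + 1 = 2

2


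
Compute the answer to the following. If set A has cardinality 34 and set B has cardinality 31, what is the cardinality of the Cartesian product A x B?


The Cartesian product A x B contains all ordered pairs (a, b).
|A x B| = |A| * |B| = 34 * 31 = 1054

1054


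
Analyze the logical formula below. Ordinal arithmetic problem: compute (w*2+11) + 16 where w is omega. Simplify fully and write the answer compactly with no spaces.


Compute (w*2+11) + 16.
Ordinal + is associative but NOT commutative; for finite n>0, n + w = w but w + n stays w+n.
By associativity: (w*2+11) + 16 = w*2 + (11+16) = w*2+27.
Result = w*2+27

w*2+27


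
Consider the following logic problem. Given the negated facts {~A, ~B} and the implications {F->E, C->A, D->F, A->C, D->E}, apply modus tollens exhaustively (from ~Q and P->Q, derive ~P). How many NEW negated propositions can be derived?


Initial negated facts: {~A, ~B}
Apply modus tollens to closure:
  ~A and C->A  =>  ~C
Final negated: {~A, ~B, ~C}
New negations: {~C}
Count = 1

1


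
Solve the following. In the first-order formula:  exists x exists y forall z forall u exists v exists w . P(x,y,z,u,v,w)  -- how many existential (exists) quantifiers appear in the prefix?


Quantifier prefix: exists x exists y forall z forall u exists v exists w
Mark each quantifier type:
  E E U U E E
Universal count = 2, Existential count = 4
Asked for existential (exists) quantifiers: 4

4


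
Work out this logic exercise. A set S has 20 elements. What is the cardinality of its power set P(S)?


The power set of a set with n elements has 2^n elements.
|P(S)| = 2^20 = 1048576

1048576


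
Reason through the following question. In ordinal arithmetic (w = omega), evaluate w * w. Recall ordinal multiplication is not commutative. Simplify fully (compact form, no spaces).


Compute w * w.
Ordinal * is associative and left-distributive over +, but NOT commutative; for finite n>1, n*w = w but w*n stays w*n.
w * w = w^2 by definition.
Result = w^2

w^2


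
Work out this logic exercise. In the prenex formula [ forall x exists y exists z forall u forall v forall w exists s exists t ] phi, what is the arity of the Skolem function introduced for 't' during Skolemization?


Quantifier prefix: forall x exists y exists z forall u forall v forall w exists s exists t
't' is existentially quantified at position 8.
Universal variables preceding it: x, u, v, w
Skolem function arity = 4

4


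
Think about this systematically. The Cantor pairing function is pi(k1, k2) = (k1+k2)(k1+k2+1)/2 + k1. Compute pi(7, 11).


k1 + k2 = 18
(k1+k2)(k1+k2+1)/2 = 18 * 19 / 2 = 171
pi = 171 + 7 = 178

178


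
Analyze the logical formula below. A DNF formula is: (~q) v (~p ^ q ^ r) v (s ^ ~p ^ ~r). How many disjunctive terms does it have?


A DNF formula is a disjunction of terms (conjunctions).
Terms are separated by v.
Counting the disjuncts: 3 terms.

3


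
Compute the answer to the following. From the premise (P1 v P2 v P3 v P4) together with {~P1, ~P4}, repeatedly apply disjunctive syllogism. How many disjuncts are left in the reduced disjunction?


Original disjuncts (4): P1, P2, P3, P4
Negated (eliminate): ~P1, ~P4
Remaining disjuncts: P2, P3
Count = 4 - 2 = 2

2


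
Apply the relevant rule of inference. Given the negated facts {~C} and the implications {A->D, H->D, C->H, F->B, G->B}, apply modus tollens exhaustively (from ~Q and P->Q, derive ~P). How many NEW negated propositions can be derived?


Initial negated facts: {~C}
Apply modus tollens to closure:
  (no implication fires)
Final negated: {~C}
New negations: {(none)}
Count = 0

0


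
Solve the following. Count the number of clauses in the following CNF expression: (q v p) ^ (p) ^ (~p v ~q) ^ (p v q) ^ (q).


A CNF formula is a conjunction of clauses.
Clauses are separated by ^.
Counting the conjuncts: 5 clauses.

5


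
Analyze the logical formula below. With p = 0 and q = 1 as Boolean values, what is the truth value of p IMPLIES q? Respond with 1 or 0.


p = 0, q = 1
Operation: p IMPLIES q
Evaluate: 0 IMPLIES 1 = 1

1


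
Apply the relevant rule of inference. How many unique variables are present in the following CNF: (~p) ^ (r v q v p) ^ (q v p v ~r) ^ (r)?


Identify each variable that appears in the formula.
Variables found: p, q, r
Count = 3

3


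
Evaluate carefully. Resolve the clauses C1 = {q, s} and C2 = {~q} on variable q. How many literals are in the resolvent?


Remove q from C1 and ~q from C2.
C1 remainder: {s}
C2 remainder: {}
Union (resolvent): {s}
Resolvent has 1 literal(s).

1


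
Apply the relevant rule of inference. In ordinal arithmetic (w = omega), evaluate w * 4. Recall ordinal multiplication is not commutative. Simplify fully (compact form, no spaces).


Compute w * 4.
Ordinal * is associative and left-distributive over +, but NOT commutative; for finite n>1, n*w = w but w*n stays w*n.
w * 4 means 4 copies of w concatenated: w*4.
Result = w*4

w*4


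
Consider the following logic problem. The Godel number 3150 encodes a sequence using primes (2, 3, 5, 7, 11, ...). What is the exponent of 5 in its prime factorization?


Factorize 3150 by dividing by 5 repeatedly.
Division steps: 5 divides 3150 exactly 2 time(s).
Exponent of 5 = 2

2


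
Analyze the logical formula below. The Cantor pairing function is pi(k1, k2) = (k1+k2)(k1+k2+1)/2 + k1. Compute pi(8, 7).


k1 + k2 = 15
(k1+k2)(k1+k2+1)/2 = 15 * 16 / 2 = 120
pi = 120 + 8 = 128

128


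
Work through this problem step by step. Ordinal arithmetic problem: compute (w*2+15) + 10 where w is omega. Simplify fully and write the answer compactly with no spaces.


Compute (w*2+15) + 10.
Ordinal + is associative but NOT commutative; for finite n>0, n + w = w but w + n stays w+n.
By associativity: (w*2+15) + 10 = w*2 + (15+10) = w*2+25.
Result = w*2+25

w*2+25


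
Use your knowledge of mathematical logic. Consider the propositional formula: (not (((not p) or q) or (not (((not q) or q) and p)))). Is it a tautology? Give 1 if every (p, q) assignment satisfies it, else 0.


Check all 4 assignments:
p=0, q=0: 0
p=0, q=1: 0
p=1, q=0: 1
p=1, q=1: 0
Satisfying count = 1/4.
Tautology iff count = 4: no.

0


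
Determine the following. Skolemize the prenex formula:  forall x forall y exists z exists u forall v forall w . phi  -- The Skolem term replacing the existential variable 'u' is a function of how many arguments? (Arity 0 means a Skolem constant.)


Quantifier prefix: forall x forall y exists z exists u forall v forall w
'u' is existentially quantified at position 4.
Universal variables preceding it: x, y
Skolem function arity = 2

2


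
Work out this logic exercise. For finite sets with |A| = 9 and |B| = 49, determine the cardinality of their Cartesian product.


The Cartesian product A x B contains all ordered pairs (a, b).
|A x B| = |A| * |B| = 9 * 49 = 441

441


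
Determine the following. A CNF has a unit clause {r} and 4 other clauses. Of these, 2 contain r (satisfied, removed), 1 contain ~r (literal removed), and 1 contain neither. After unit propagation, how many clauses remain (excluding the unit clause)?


Satisfied (removed): 2
Shortened (remain): 1
Unchanged (remain): 1
Remaining = 1 + 1 = 2

2


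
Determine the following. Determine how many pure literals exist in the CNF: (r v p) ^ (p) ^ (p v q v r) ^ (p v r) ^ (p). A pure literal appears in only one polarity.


Check each variable for pure literal status:
p: pure positive
q: pure positive
r: pure positive
Pure literal count = 3

3


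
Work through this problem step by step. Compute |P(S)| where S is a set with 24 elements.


The power set of a set with n elements has 2^n elements.
|P(S)| = 2^24 = 16777216

16777216


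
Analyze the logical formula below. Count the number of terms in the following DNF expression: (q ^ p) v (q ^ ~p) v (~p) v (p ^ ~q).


A DNF formula is a disjunction of terms (conjunctions).
Terms are separated by v.
Counting the disjuncts: 4 terms.

4


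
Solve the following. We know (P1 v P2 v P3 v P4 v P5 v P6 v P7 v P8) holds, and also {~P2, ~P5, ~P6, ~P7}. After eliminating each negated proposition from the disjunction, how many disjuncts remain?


Original disjuncts (8): P1, P2, P3, P4, P5, P6, P7, P8
Negated (eliminate): ~P2, ~P5, ~P6, ~P7
Remaining disjuncts: P1, P3, P4, P8
Count = 8 - 4 = 4

4


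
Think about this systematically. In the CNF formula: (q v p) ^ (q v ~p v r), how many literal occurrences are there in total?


Counting literals in each clause:
Clause 1: 2 literal(s)
Clause 2: 3 literal(s)
Total = 5

5


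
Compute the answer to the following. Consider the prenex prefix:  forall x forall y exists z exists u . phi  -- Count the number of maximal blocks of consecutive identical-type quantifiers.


Quantifier-type sequence: A A E E  (A=forall, E=exists)
Group into maximal same-type runs:
  Ax2 | Ex2
Number of blocks = 2

2


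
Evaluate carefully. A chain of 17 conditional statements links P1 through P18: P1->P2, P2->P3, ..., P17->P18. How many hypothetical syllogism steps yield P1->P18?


With 17 implications in a chain connecting 18 propositions:
P1->P2, P2->P3, ..., P17->P18
Steps needed = (number of implications) - 1 = 17 - 1 = 16

16
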